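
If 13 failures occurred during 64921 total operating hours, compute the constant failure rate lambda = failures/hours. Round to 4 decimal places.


failures = 13
total_hours = 64921
lambda = 13 / 64921
lambda = 0.0002

0.0002


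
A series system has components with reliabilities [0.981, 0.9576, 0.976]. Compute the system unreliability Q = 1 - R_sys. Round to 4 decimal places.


Components: [0.981, 0.9576, 0.976]
After component 1: product = 0.981
After component 2: product = 0.9394
After component 3: product = 0.9169
R_sys = 0.9169
Q = 1 - 0.9169 = 0.0831

0.0831


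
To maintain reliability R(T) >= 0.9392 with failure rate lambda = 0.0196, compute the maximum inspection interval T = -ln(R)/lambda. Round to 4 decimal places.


R_target = 0.9392
lambda = 0.0196
-ln(0.9392) = 0.0627
T = 0.0627 / 0.0196
T = 3.2003

3.2003


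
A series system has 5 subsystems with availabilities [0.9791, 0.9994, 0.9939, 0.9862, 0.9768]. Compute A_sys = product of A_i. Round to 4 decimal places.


Subsystems: [0.9791, 0.9994, 0.9939, 0.9862, 0.9768]
After subsystem 1 (A=0.9791): product = 0.9791
After subsystem 2 (A=0.9994): product = 0.9785
After subsystem 3 (A=0.9939): product = 0.9725
After subsystem 4 (A=0.9862): product = 0.9591
After subsystem 5 (A=0.9768): product = 0.9369
A_sys = 0.9369

0.9369


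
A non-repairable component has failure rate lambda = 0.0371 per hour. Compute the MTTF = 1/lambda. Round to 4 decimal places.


lambda = 0.0371
MTTF = 1 / 0.0371
MTTF = 26.9542

26.9542


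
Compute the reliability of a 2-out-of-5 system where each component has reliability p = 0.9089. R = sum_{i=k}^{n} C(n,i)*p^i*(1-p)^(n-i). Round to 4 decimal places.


k = 2, n = 5, p = 0.9089
i=2: C(5,2)=10 * 0.9089^2 * 0.0911^3 = 0.0062
i=3: C(5,3)=10 * 0.9089^3 * 0.0911^2 = 0.0623
i=4: C(5,4)=5 * 0.9089^4 * 0.0911^1 = 0.3109
i=5: C(5,5)=1 * 0.9089^5 * 0.0911^0 = 0.6203
R = sum of terms = 0.9997

0.9997


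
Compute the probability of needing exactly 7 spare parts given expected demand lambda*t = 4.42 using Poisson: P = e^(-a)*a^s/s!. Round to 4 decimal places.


a = 4.42, s = 7
e^(-a) = e^(-4.42) = 0.012
a^s = 4.42^7 = 32957.6233
s! = 5040
P = 0.012 * 32957.6233 / 5040
P = 0.0787

0.0787


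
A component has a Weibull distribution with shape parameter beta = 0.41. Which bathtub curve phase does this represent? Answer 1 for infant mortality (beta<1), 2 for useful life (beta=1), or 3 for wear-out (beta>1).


beta = 0.41
Compare beta to 1:
beta < 1 => infant mortality (phase 1)
beta = 1 => useful life (phase 2)
beta > 1 => wear-out (phase 3)
Since beta = 0.41, this is infant mortality (decreasing failure rate)
Phase = 1

1


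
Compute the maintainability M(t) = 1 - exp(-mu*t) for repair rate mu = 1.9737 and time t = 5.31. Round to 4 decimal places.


mu = 1.9737, t = 5.31
mu * t = 1.9737 * 5.31 = 10.4803
exp(-10.4803) = 0.0
M(t) = 1 - 0.0
M(t) = 1.0

1.0


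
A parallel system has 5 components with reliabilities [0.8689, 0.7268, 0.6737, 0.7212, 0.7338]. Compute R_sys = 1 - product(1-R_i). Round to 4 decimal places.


Components: [0.8689, 0.7268, 0.6737, 0.7212, 0.7338]
(1 - 0.8689) = 0.1311, running product = 0.1311
(1 - 0.7268) = 0.2732, running product = 0.0358
(1 - 0.6737) = 0.3263, running product = 0.0117
(1 - 0.7212) = 0.2788, running product = 0.0033
(1 - 0.7338) = 0.2662, running product = 0.0009
Product of (1-R_i) = 0.0009
R_sys = 1 - 0.0009 = 0.9991

0.9991


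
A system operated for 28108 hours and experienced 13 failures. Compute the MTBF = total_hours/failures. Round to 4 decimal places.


total_hours = 28108
failures = 13
MTBF = 28108 / 13
MTBF = 2162.1538

2162.1538


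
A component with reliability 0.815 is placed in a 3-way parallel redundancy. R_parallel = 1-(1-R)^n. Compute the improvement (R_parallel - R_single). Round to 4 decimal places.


R_single = 0.815, n = 3
1 - R_single = 0.185
(1 - R_single)^n = 0.185^3 = 0.0063
R_parallel = 1 - 0.0063 = 0.9937
Improvement = 0.9937 - 0.815
Improvement = 0.1787

0.1787


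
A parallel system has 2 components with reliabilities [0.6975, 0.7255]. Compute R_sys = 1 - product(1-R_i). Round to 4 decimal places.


Components: [0.6975, 0.7255]
(1 - 0.6975) = 0.3025, running product = 0.3025
(1 - 0.7255) = 0.2745, running product = 0.083
Product of (1-R_i) = 0.083
R_sys = 1 - 0.083 = 0.917

0.917


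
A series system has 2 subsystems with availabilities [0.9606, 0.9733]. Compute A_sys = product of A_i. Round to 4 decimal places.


Subsystems: [0.9606, 0.9733]
After subsystem 1 (A=0.9606): product = 0.9606
After subsystem 2 (A=0.9733): product = 0.935
A_sys = 0.935

0.935


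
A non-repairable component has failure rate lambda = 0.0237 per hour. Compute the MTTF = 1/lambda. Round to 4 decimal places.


lambda = 0.0237
MTTF = 1 / 0.0237
MTTF = 42.1941

42.1941


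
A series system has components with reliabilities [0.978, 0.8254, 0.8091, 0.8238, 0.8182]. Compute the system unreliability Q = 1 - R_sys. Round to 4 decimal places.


Components: [0.978, 0.8254, 0.8091, 0.8238, 0.8182]
After component 1: product = 0.978
After component 2: product = 0.8072
After component 3: product = 0.6531
After component 4: product = 0.5381
After component 5: product = 0.4402
R_sys = 0.4402
Q = 1 - 0.4402 = 0.5598

0.5598


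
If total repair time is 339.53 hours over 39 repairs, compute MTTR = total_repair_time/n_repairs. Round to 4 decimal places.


total_repair_time = 339.53
n_repairs = 39
MTTR = 339.53 / 39
MTTR = 8.7059

8.7059


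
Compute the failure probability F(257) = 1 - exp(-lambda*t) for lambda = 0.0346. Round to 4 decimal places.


lambda = 0.0346, t = 257
lambda * t = 8.8922
exp(-8.8922) = 0.0001
F(t) = 1 - 0.0001
F(t) = 0.9999

0.9999


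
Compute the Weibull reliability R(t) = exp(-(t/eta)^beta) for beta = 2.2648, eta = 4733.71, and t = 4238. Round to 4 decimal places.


beta = 2.2648, eta = 4733.71, t = 4238
t/eta = 4238 / 4733.71 = 0.8953
(t/eta)^beta = 0.8953^2.2648 = 0.7784
R(t) = exp(-0.7784)
R(t) = 0.4591

0.4591


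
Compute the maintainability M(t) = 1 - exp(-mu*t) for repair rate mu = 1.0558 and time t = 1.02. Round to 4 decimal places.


mu = 1.0558, t = 1.02
mu * t = 1.0558 * 1.02 = 1.0769
exp(-1.0769) = 0.3406
M(t) = 1 - 0.3406
M(t) = 0.6594

0.6594


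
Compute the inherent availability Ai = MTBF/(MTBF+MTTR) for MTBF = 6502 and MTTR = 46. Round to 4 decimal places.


MTBF = 6502
MTTR = 46
MTBF + MTTR = 6548
Ai = 6502 / 6548
Ai = 0.993

0.993


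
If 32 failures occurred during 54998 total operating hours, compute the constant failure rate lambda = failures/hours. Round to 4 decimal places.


failures = 32
total_hours = 54998
lambda = 32 / 54998
lambda = 0.0006

0.0006


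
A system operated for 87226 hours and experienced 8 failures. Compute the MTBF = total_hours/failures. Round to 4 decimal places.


total_hours = 87226
failures = 8
MTBF = 87226 / 8
MTBF = 10903.25

10903.25


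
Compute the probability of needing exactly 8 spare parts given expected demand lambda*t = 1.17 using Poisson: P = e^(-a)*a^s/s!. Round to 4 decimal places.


a = 1.17, s = 8
e^(-a) = e^(-1.17) = 0.3104
a^s = 1.17^8 = 3.5115
s! = 40320
P = 0.3104 * 3.5115 / 40320
P = 0.0

0.0


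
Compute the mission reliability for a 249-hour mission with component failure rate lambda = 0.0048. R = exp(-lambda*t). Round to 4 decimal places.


lambda = 0.0048
mission_time = 249
lambda * t = 0.0048 * 249 = 1.1952
R = exp(-1.1952)
R = 0.3026

0.3026


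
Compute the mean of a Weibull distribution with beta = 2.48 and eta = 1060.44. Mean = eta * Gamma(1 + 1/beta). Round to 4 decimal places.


beta = 2.48, eta = 1060.44
1/beta = 0.4032
1 + 1/beta = 1.4032
Gamma(1.4032) = 0.8871
Mean = 1060.44 * 0.8871
Mean = 940.7088

940.7088


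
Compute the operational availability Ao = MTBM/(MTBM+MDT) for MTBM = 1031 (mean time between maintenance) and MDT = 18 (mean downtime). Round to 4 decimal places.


MTBM = 1031
MDT = 18
MTBM + MDT = 1049
Ao = 1031 / 1049
Ao = 0.9828

0.9828


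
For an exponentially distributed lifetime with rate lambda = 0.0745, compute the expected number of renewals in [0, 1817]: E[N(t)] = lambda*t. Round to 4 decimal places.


lambda = 0.0745
t = 1817
E[N(t)] = lambda * t
E[N(t)] = 0.0745 * 1817
E[N(t)] = 135.3665

135.3665


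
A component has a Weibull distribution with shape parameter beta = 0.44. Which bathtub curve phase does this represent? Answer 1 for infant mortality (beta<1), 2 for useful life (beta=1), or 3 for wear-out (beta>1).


beta = 0.44
Compare beta to 1:
beta < 1 => infant mortality (phase 1)
beta = 1 => useful life (phase 2)
beta > 1 => wear-out (phase 3)
Since beta = 0.44, this is infant mortality (decreasing failure rate)
Phase = 1

1


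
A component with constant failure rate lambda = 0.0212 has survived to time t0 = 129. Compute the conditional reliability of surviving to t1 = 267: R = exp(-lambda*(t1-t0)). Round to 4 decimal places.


lambda = 0.0212
t0 = 129, t1 = 267
t1 - t0 = 138
lambda * (t1-t0) = 0.0212 * 138 = 2.9256
R = exp(-2.9256)
R = 0.0536

0.0536


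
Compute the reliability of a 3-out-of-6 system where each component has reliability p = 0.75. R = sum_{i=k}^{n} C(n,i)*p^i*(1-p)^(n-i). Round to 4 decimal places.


k = 3, n = 6, p = 0.75
i=3: C(6,3)=20 * 0.75^3 * 0.25^3 = 0.1318
i=4: C(6,4)=15 * 0.75^4 * 0.25^2 = 0.2966
i=5: C(6,5)=6 * 0.75^5 * 0.25^1 = 0.356
i=6: C(6,6)=1 * 0.75^6 * 0.25^0 = 0.178
R = sum of terms = 0.9624

0.9624


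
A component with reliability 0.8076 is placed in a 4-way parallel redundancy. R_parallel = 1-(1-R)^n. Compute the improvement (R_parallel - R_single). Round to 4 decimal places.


R_single = 0.8076, n = 4
1 - R_single = 0.1924
(1 - R_single)^n = 0.1924^4 = 0.0014
R_parallel = 1 - 0.0014 = 0.9986
Improvement = 0.9986 - 0.8076
Improvement = 0.191

0.191


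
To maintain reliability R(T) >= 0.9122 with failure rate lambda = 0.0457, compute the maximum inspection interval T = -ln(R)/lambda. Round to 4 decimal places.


R_target = 0.9122
lambda = 0.0457
-ln(0.9122) = 0.0919
T = 0.0919 / 0.0457
T = 2.0109

2.0109


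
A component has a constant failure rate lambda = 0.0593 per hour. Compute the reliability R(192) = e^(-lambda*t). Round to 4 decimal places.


lambda = 0.0593
t = 192
lambda * t = 11.3856
R(t) = e^(-11.3856)
R(t) = 0.0

0.0


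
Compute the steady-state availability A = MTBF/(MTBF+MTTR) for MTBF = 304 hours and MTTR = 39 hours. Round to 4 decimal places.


MTBF = 304
MTTR = 39
MTBF + MTTR = 343
A = 304 / 343
A = 0.8863

0.8863


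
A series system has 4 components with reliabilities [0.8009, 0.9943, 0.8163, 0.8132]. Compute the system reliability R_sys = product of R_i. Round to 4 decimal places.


Components: [0.8009, 0.9943, 0.8163, 0.8132]
After component 1 (R=0.8009): product = 0.8009
After component 2 (R=0.9943): product = 0.7963
After component 3 (R=0.8163): product = 0.65
After component 4 (R=0.8132): product = 0.5286
R_sys = 0.5286

0.5286


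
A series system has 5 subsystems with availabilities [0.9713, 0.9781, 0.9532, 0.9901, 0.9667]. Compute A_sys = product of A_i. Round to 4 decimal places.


Subsystems: [0.9713, 0.9781, 0.9532, 0.9901, 0.9667]
After subsystem 1 (A=0.9713): product = 0.9713
After subsystem 2 (A=0.9781): product = 0.95
After subsystem 3 (A=0.9532): product = 0.9056
After subsystem 4 (A=0.9901): product = 0.8966
After subsystem 5 (A=0.9667): product = 0.8667
A_sys = 0.8667

0.8667


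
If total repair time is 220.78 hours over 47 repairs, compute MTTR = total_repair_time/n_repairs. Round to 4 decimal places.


total_repair_time = 220.78
n_repairs = 47
MTTR = 220.78 / 47
MTTR = 4.6974

4.6974


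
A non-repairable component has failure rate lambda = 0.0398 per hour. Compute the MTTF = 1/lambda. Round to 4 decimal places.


lambda = 0.0398
MTTF = 1 / 0.0398
MTTF = 25.1256

25.1256


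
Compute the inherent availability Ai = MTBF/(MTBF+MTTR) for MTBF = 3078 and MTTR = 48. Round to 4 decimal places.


MTBF = 3078
MTTR = 48
MTBF + MTTR = 3126
Ai = 3078 / 3126
Ai = 0.9846

0.9846


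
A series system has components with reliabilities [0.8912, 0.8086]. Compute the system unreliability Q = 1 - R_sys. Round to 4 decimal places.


Components: [0.8912, 0.8086]
After component 1: product = 0.8912
After component 2: product = 0.7206
R_sys = 0.7206
Q = 1 - 0.7206 = 0.2794

0.2794


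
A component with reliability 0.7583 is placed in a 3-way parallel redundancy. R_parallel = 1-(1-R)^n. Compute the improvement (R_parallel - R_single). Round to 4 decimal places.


R_single = 0.7583, n = 3
1 - R_single = 0.2417
(1 - R_single)^n = 0.2417^3 = 0.0141
R_parallel = 1 - 0.0141 = 0.9859
Improvement = 0.9859 - 0.7583
Improvement = 0.2276

0.2276


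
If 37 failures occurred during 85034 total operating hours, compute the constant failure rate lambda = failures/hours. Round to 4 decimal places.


failures = 37
total_hours = 85034
lambda = 37 / 85034
lambda = 0.0004

0.0004


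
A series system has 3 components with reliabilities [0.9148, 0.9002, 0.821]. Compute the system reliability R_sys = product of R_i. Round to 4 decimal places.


Components: [0.9148, 0.9002, 0.821]
After component 1 (R=0.9148): product = 0.9148
After component 2 (R=0.9002): product = 0.8235
After component 3 (R=0.821): product = 0.6761
R_sys = 0.6761

0.6761


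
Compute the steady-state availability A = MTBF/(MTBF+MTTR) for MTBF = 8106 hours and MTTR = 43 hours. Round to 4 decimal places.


MTBF = 8106
MTTR = 43
MTBF + MTTR = 8149
A = 8106 / 8149
A = 0.9947

0.9947


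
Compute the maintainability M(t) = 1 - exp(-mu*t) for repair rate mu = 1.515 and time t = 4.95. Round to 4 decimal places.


mu = 1.515, t = 4.95
mu * t = 1.515 * 4.95 = 7.4992
exp(-7.4992) = 0.0006
M(t) = 1 - 0.0006
M(t) = 0.9994

0.9994


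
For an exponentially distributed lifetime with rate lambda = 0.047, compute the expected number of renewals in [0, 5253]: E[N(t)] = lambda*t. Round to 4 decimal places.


lambda = 0.047
t = 5253
E[N(t)] = lambda * t
E[N(t)] = 0.047 * 5253
E[N(t)] = 246.891

246.891


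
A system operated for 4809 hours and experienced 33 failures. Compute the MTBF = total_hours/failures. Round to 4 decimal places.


total_hours = 4809
failures = 33
MTBF = 4809 / 33
MTBF = 145.7273

145.7273


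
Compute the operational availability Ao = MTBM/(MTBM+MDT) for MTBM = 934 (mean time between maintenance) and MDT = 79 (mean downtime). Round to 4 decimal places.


MTBM = 934
MDT = 79
MTBM + MDT = 1013
Ao = 934 / 1013
Ao = 0.922

0.922


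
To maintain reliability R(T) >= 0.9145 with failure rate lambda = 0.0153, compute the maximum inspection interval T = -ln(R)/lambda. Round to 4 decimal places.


R_target = 0.9145
lambda = 0.0153
-ln(0.9145) = 0.0894
T = 0.0894 / 0.0153
T = 5.8417

5.8417


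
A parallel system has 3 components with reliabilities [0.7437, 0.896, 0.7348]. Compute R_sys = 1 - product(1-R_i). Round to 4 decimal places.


Components: [0.7437, 0.896, 0.7348]
(1 - 0.7437) = 0.2563, running product = 0.2563
(1 - 0.896) = 0.104, running product = 0.0267
(1 - 0.7348) = 0.2652, running product = 0.0071
Product of (1-R_i) = 0.0071
R_sys = 1 - 0.0071 = 0.9929

0.9929


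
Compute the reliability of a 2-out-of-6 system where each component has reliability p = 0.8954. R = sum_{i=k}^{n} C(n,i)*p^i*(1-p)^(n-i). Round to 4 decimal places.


k = 2, n = 6, p = 0.8954
i=2: C(6,2)=15 * 0.8954^2 * 0.1046^4 = 0.0014
i=3: C(6,3)=20 * 0.8954^3 * 0.1046^3 = 0.0164
i=4: C(6,4)=15 * 0.8954^4 * 0.1046^2 = 0.1055
i=5: C(6,5)=6 * 0.8954^5 * 0.1046^1 = 0.3612
i=6: C(6,6)=1 * 0.8954^6 * 0.1046^0 = 0.5154
R = sum of terms = 0.9999

0.9999


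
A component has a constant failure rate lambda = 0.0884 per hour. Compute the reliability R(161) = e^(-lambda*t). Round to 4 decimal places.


lambda = 0.0884
t = 161
lambda * t = 14.2324
R(t) = e^(-14.2324)
R(t) = 0.0

0.0


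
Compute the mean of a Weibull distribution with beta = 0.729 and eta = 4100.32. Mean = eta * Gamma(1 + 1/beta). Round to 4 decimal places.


beta = 0.729, eta = 4100.32
1/beta = 1.3717
1 + 1/beta = 2.3717
Gamma(2.3717) = 1.2197
Mean = 4100.32 * 1.2197
Mean = 5001.2176

5001.2176


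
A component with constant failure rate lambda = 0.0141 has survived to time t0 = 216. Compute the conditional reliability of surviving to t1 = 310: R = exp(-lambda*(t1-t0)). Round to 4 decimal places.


lambda = 0.0141
t0 = 216, t1 = 310
t1 - t0 = 94
lambda * (t1-t0) = 0.0141 * 94 = 1.3254
R = exp(-1.3254)
R = 0.2657

0.2657


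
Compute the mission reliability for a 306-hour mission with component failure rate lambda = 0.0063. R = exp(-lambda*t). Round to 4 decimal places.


lambda = 0.0063
mission_time = 306
lambda * t = 0.0063 * 306 = 1.9278
R = exp(-1.9278)
R = 0.1455

0.1455


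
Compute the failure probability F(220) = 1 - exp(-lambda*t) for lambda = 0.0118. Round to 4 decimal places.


lambda = 0.0118, t = 220
lambda * t = 2.596
exp(-2.596) = 0.0746
F(t) = 1 - 0.0746
F(t) = 0.9254

0.9254


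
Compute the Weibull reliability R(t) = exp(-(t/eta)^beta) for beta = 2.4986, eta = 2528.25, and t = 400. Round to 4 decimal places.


beta = 2.4986, eta = 2528.25, t = 400
t/eta = 400 / 2528.25 = 0.1582
(t/eta)^beta = 0.1582^2.4986 = 0.01
R(t) = exp(-0.01)
R(t) = 0.9901

0.9901


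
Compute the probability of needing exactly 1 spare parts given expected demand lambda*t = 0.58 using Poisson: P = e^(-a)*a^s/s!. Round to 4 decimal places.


a = 0.58, s = 1
e^(-a) = e^(-0.58) = 0.5599
a^s = 0.58^1 = 0.58
s! = 1
P = 0.5599 * 0.58 / 1
P = 0.3247

0.3247


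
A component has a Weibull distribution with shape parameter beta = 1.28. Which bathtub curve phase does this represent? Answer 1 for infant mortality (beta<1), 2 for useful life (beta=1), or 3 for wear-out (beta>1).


beta = 1.28
Compare beta to 1:
beta < 1 => infant mortality (phase 1)
beta = 1 => useful life (phase 2)
beta > 1 => wear-out (phase 3)
Since beta = 1.28, this is wear-out (increasing failure rate)
Phase = 3

3


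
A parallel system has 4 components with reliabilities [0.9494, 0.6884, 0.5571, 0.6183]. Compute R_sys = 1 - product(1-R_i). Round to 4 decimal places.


Components: [0.9494, 0.6884, 0.5571, 0.6183]
(1 - 0.9494) = 0.0506, running product = 0.0506
(1 - 0.6884) = 0.3116, running product = 0.0158
(1 - 0.5571) = 0.4429, running product = 0.007
(1 - 0.6183) = 0.3817, running product = 0.0027
Product of (1-R_i) = 0.0027
R_sys = 1 - 0.0027 = 0.9973

0.9973


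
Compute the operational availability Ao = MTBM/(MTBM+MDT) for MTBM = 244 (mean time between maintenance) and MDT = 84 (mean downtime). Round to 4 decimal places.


MTBM = 244
MDT = 84
MTBM + MDT = 328
Ao = 244 / 328
Ao = 0.7439

0.7439


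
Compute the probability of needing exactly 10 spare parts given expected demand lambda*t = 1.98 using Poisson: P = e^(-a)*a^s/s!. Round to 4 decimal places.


a = 1.98, s = 10
e^(-a) = e^(-1.98) = 0.1381
a^s = 1.98^10 = 926.0872
s! = 3628800
P = 0.1381 * 926.0872 / 3628800
P = 0.0

0.0


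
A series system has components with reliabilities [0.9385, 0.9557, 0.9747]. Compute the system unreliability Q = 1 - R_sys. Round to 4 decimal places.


Components: [0.9385, 0.9557, 0.9747]
After component 1: product = 0.9385
After component 2: product = 0.8969
After component 3: product = 0.8742
R_sys = 0.8742
Q = 1 - 0.8742 = 0.1258

0.1258


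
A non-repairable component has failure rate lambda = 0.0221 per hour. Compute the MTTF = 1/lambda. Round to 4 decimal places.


lambda = 0.0221
MTTF = 1 / 0.0221
MTTF = 45.2489

45.2489


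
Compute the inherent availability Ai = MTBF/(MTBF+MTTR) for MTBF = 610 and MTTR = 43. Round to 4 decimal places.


MTBF = 610
MTTR = 43
MTBF + MTTR = 653
Ai = 610 / 653
Ai = 0.9342

0.9342


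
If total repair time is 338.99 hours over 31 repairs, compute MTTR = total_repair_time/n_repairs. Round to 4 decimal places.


total_repair_time = 338.99
n_repairs = 31
MTTR = 338.99 / 31
MTTR = 10.9352

10.9352


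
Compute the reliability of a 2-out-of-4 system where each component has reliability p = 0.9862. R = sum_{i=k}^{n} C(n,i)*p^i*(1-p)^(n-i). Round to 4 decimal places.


k = 2, n = 4, p = 0.9862
i=2: C(4,2)=6 * 0.9862^2 * 0.0138^2 = 0.0011
i=3: C(4,3)=4 * 0.9862^3 * 0.0138^1 = 0.0529
i=4: C(4,4)=1 * 0.9862^4 * 0.0138^0 = 0.9459
R = sum of terms = 1.0

1.0


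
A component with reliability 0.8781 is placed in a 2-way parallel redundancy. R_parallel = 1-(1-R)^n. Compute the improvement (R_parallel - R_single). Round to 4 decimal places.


R_single = 0.8781, n = 2
1 - R_single = 0.1219
(1 - R_single)^n = 0.1219^2 = 0.0149
R_parallel = 1 - 0.0149 = 0.9851
Improvement = 0.9851 - 0.8781
Improvement = 0.107

0.107


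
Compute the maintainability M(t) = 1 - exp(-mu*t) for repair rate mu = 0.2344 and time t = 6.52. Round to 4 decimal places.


mu = 0.2344, t = 6.52
mu * t = 0.2344 * 6.52 = 1.5283
exp(-1.5283) = 0.2169
M(t) = 1 - 0.2169
M(t) = 0.7831

0.7831


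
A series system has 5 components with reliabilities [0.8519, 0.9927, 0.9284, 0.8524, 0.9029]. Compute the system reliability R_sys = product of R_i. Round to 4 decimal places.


Components: [0.8519, 0.9927, 0.9284, 0.8524, 0.9029]
After component 1 (R=0.8519): product = 0.8519
After component 2 (R=0.9927): product = 0.8457
After component 3 (R=0.9284): product = 0.7851
After component 4 (R=0.8524): product = 0.6692
After component 5 (R=0.9029): product = 0.6043
R_sys = 0.6043

0.6043


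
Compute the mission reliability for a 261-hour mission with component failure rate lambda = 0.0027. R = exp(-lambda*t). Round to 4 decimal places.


lambda = 0.0027
mission_time = 261
lambda * t = 0.0027 * 261 = 0.7047
R = exp(-0.7047)
R = 0.4943

0.4943


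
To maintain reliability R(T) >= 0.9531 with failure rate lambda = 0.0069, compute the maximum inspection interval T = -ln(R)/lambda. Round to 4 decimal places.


R_target = 0.9531
lambda = 0.0069
-ln(0.9531) = 0.048
T = 0.048 / 0.0069
T = 6.9617

6.9617


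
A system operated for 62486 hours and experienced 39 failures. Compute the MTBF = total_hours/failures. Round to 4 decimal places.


total_hours = 62486
failures = 39
MTBF = 62486 / 39
MTBF = 1602.2051

1602.2051


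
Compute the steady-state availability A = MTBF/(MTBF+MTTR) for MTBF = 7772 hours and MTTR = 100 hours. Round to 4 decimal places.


MTBF = 7772
MTTR = 100
MTBF + MTTR = 7872
A = 7772 / 7872
A = 0.9873

0.9873


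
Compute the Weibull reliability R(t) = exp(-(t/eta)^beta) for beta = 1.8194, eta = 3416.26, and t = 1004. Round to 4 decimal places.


beta = 1.8194, eta = 3416.26, t = 1004
t/eta = 1004 / 3416.26 = 0.2939
(t/eta)^beta = 0.2939^1.8194 = 0.1077
R(t) = exp(-0.1077)
R(t) = 0.8979

0.8979


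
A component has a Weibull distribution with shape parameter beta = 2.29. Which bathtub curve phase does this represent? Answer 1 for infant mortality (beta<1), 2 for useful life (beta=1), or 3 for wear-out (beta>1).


beta = 2.29
Compare beta to 1:
beta < 1 => infant mortality (phase 1)
beta = 1 => useful life (phase 2)
beta > 1 => wear-out (phase 3)
Since beta = 2.29, this is wear-out (increasing failure rate)
Phase = 3

3


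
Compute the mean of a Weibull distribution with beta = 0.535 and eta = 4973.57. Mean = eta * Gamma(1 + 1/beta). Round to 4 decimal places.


beta = 0.535, eta = 4973.57
1/beta = 1.8692
1 + 1/beta = 2.8692
Gamma(2.8692) = 1.7786
Mean = 4973.57 * 1.7786
Mean = 8846.1867

8846.1867


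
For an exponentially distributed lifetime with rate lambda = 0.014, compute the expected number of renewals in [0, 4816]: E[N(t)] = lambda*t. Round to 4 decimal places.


lambda = 0.014
t = 4816
E[N(t)] = lambda * t
E[N(t)] = 0.014 * 4816
E[N(t)] = 67.424

67.424


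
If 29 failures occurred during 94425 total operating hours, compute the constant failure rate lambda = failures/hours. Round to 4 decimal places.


failures = 29
total_hours = 94425
lambda = 29 / 94425
lambda = 0.0003

0.0003


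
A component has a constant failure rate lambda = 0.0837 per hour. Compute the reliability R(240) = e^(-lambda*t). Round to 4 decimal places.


lambda = 0.0837
t = 240
lambda * t = 20.088
R(t) = e^(-20.088)
R(t) = 0.0

0.0


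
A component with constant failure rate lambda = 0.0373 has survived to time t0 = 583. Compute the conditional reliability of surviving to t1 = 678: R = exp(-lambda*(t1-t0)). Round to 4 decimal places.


lambda = 0.0373
t0 = 583, t1 = 678
t1 - t0 = 95
lambda * (t1-t0) = 0.0373 * 95 = 3.5435
R = exp(-3.5435)
R = 0.0289

0.0289


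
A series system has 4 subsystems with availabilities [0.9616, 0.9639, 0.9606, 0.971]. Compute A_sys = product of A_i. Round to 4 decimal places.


Subsystems: [0.9616, 0.9639, 0.9606, 0.971]
After subsystem 1 (A=0.9616): product = 0.9616
After subsystem 2 (A=0.9639): product = 0.9269
After subsystem 3 (A=0.9606): product = 0.8904
After subsystem 4 (A=0.971): product = 0.8645
A_sys = 0.8645

0.8645


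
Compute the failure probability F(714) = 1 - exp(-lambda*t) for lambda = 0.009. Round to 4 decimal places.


lambda = 0.009, t = 714
lambda * t = 6.426
exp(-6.426) = 0.0016
F(t) = 1 - 0.0016
F(t) = 0.9984

0.9984


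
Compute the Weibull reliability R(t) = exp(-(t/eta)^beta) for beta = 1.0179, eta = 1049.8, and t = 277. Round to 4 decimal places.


beta = 1.0179, eta = 1049.8, t = 277
t/eta = 277 / 1049.8 = 0.2639
(t/eta)^beta = 0.2639^1.0179 = 0.2576
R(t) = exp(-0.2576)
R(t) = 0.7729

0.7729


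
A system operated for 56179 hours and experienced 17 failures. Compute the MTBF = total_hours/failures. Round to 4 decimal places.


total_hours = 56179
failures = 17
MTBF = 56179 / 17
MTBF = 3304.6471

3304.6471


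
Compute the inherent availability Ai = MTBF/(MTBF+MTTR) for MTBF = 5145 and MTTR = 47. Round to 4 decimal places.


MTBF = 5145
MTTR = 47
MTBF + MTTR = 5192
Ai = 5145 / 5192
Ai = 0.9909

0.9909


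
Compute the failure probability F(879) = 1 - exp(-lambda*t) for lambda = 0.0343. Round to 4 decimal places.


lambda = 0.0343, t = 879
lambda * t = 30.1497
exp(-30.1497) = 0.0
F(t) = 1 - 0.0
F(t) = 1.0

1.0


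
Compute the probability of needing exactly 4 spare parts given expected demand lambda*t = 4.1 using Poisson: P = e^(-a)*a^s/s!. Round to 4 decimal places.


a = 4.1, s = 4
e^(-a) = e^(-4.1) = 0.0166
a^s = 4.1^4 = 282.5761
s! = 24
P = 0.0166 * 282.5761 / 24
P = 0.1951

0.1951


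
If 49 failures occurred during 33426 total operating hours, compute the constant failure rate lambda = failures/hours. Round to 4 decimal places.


failures = 49
total_hours = 33426
lambda = 49 / 33426
lambda = 0.0015

0.0015


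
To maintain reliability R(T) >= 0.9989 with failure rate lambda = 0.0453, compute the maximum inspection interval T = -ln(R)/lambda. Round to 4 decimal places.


R_target = 0.9989
lambda = 0.0453
-ln(0.9989) = 0.0011
T = 0.0011 / 0.0453
T = 0.0243

0.0243


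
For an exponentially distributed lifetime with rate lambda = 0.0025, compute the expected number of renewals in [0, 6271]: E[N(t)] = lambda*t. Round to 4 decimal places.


lambda = 0.0025
t = 6271
E[N(t)] = lambda * t
E[N(t)] = 0.0025 * 6271
E[N(t)] = 15.6775

15.6775


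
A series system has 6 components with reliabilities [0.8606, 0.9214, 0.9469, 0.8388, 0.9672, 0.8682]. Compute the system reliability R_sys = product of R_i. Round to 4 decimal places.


Components: [0.8606, 0.9214, 0.9469, 0.8388, 0.9672, 0.8682]
After component 1 (R=0.8606): product = 0.8606
After component 2 (R=0.9214): product = 0.793
After component 3 (R=0.9469): product = 0.7509
After component 4 (R=0.8388): product = 0.6298
After component 5 (R=0.9672): product = 0.6092
After component 6 (R=0.8682): product = 0.5289
R_sys = 0.5289

0.5289


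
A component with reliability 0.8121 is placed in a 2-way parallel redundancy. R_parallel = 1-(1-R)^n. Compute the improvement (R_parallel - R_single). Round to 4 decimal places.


R_single = 0.8121, n = 2
1 - R_single = 0.1879
(1 - R_single)^n = 0.1879^2 = 0.0353
R_parallel = 1 - 0.0353 = 0.9647
Improvement = 0.9647 - 0.8121
Improvement = 0.1526

0.1526


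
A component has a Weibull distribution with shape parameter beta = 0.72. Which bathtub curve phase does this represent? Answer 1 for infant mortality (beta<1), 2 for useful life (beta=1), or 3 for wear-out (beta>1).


beta = 0.72
Compare beta to 1:
beta < 1 => infant mortality (phase 1)
beta = 1 => useful life (phase 2)
beta > 1 => wear-out (phase 3)
Since beta = 0.72, this is infant mortality (decreasing failure rate)
Phase = 1

1


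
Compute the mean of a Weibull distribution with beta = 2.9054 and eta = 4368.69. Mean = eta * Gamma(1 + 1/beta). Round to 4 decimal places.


beta = 2.9054, eta = 4368.69
1/beta = 0.3442
1 + 1/beta = 1.3442
Gamma(1.3442) = 0.8918
Mean = 4368.69 * 0.8918
Mean = 3895.8147

3895.8147


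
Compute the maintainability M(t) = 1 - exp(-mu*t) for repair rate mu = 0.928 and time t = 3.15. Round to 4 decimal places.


mu = 0.928, t = 3.15
mu * t = 0.928 * 3.15 = 2.9232
exp(-2.9232) = 0.0538
M(t) = 1 - 0.0538
M(t) = 0.9462

0.9462


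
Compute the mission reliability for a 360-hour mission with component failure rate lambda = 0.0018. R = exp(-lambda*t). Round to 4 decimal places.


lambda = 0.0018
mission_time = 360
lambda * t = 0.0018 * 360 = 0.648
R = exp(-0.648)
R = 0.5231

0.5231


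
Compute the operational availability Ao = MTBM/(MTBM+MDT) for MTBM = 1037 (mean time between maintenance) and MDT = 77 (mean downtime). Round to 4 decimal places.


MTBM = 1037
MDT = 77
MTBM + MDT = 1114
Ao = 1037 / 1114
Ao = 0.9309

0.9309


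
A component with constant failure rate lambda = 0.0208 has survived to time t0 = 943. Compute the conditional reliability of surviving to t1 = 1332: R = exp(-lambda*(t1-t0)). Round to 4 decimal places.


lambda = 0.0208
t0 = 943, t1 = 1332
t1 - t0 = 389
lambda * (t1-t0) = 0.0208 * 389 = 8.0912
R = exp(-8.0912)
R = 0.0003

0.0003


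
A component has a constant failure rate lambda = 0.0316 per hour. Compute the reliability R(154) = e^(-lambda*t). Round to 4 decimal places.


lambda = 0.0316
t = 154
lambda * t = 4.8664
R(t) = e^(-4.8664)
R(t) = 0.0077

0.0077


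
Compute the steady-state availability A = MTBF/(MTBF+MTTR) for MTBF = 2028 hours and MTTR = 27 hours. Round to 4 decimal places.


MTBF = 2028
MTTR = 27
MTBF + MTTR = 2055
A = 2028 / 2055
A = 0.9869

0.9869


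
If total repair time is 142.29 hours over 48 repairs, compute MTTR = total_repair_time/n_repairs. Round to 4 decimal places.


total_repair_time = 142.29
n_repairs = 48
MTTR = 142.29 / 48
MTTR = 2.9644

2.9644


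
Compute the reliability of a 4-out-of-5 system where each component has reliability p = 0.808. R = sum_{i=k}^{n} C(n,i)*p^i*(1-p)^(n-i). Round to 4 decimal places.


k = 4, n = 5, p = 0.808
i=4: C(5,4)=5 * 0.808^4 * 0.192^1 = 0.4092
i=5: C(5,5)=1 * 0.808^5 * 0.192^0 = 0.3444
R = sum of terms = 0.7536

0.7536


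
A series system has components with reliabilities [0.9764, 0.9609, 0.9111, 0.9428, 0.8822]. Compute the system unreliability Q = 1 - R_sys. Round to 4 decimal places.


Components: [0.9764, 0.9609, 0.9111, 0.9428, 0.8822]
After component 1: product = 0.9764
After component 2: product = 0.9382
After component 3: product = 0.8548
After component 4: product = 0.8059
After component 5: product = 0.711
R_sys = 0.711
Q = 1 - 0.711 = 0.289

0.289


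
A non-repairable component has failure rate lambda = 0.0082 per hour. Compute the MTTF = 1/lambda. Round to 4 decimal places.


lambda = 0.0082
MTTF = 1 / 0.0082
MTTF = 121.9512

121.9512


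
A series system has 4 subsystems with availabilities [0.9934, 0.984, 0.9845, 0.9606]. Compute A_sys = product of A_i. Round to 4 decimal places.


Subsystems: [0.9934, 0.984, 0.9845, 0.9606]
After subsystem 1 (A=0.9934): product = 0.9934
After subsystem 2 (A=0.984): product = 0.9775
After subsystem 3 (A=0.9845): product = 0.9624
After subsystem 4 (A=0.9606): product = 0.9244
A_sys = 0.9244

0.9244


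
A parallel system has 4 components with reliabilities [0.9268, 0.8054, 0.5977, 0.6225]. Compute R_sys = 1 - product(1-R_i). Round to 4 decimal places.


Components: [0.9268, 0.8054, 0.5977, 0.6225]
(1 - 0.9268) = 0.0732, running product = 0.0732
(1 - 0.8054) = 0.1946, running product = 0.0142
(1 - 0.5977) = 0.4023, running product = 0.0057
(1 - 0.6225) = 0.3775, running product = 0.0022
Product of (1-R_i) = 0.0022
R_sys = 1 - 0.0022 = 0.9978

0.9978


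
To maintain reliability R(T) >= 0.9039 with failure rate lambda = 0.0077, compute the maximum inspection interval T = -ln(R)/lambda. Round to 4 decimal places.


R_target = 0.9039
lambda = 0.0077
-ln(0.9039) = 0.101
T = 0.101 / 0.0077
T = 13.1216

13.1216


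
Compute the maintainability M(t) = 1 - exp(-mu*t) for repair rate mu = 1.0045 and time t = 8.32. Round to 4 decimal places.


mu = 1.0045, t = 8.32
mu * t = 1.0045 * 8.32 = 8.3574
exp(-8.3574) = 0.0002
M(t) = 1 - 0.0002
M(t) = 0.9998

0.9998


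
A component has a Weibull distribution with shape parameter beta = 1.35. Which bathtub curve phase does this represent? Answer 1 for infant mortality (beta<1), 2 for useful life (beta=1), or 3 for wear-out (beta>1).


beta = 1.35
Compare beta to 1:
beta < 1 => infant mortality (phase 1)
beta = 1 => useful life (phase 2)
beta > 1 => wear-out (phase 3)
Since beta = 1.35, this is wear-out (increasing failure rate)
Phase = 3

3


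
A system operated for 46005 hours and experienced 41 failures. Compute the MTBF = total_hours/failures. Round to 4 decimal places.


total_hours = 46005
failures = 41
MTBF = 46005 / 41
MTBF = 1122.0732

1122.0732


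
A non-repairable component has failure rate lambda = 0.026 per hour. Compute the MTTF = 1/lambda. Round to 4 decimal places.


lambda = 0.026
MTTF = 1 / 0.026
MTTF = 38.4615

38.4615


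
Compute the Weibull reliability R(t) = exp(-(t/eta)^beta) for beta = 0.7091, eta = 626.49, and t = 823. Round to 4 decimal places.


beta = 0.7091, eta = 626.49, t = 823
t/eta = 823 / 626.49 = 1.3137
(t/eta)^beta = 1.3137^0.7091 = 1.2134
R(t) = exp(-1.2134)
R(t) = 0.2972

0.2972


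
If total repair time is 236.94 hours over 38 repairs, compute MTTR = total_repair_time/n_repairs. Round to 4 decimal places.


total_repair_time = 236.94
n_repairs = 38
MTTR = 236.94 / 38
MTTR = 6.2353

6.2353


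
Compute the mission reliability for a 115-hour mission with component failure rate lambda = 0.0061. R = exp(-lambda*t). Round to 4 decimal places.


lambda = 0.0061
mission_time = 115
lambda * t = 0.0061 * 115 = 0.7015
R = exp(-0.7015)
R = 0.4958

0.4958


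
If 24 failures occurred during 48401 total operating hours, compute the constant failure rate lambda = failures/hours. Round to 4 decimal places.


failures = 24
total_hours = 48401
lambda = 24 / 48401
lambda = 0.0005

0.0005


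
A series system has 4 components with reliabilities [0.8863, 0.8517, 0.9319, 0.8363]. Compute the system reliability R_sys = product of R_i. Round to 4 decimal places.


Components: [0.8863, 0.8517, 0.9319, 0.8363]
After component 1 (R=0.8863): product = 0.8863
After component 2 (R=0.8517): product = 0.7549
After component 3 (R=0.9319): product = 0.7035
After component 4 (R=0.8363): product = 0.5883
R_sys = 0.5883

0.5883


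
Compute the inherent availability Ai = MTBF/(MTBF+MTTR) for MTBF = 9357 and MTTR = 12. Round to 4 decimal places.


MTBF = 9357
MTTR = 12
MTBF + MTTR = 9369
Ai = 9357 / 9369
Ai = 0.9987

0.9987


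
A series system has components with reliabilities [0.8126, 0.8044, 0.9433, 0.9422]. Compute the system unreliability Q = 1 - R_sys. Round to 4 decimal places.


Components: [0.8126, 0.8044, 0.9433, 0.9422]
After component 1: product = 0.8126
After component 2: product = 0.6537
After component 3: product = 0.6166
After component 4: product = 0.581
R_sys = 0.581
Q = 1 - 0.581 = 0.419

0.419


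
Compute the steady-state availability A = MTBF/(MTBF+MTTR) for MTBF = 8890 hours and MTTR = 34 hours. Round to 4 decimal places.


MTBF = 8890
MTTR = 34
MTBF + MTTR = 8924
A = 8890 / 8924
A = 0.9962

0.9962


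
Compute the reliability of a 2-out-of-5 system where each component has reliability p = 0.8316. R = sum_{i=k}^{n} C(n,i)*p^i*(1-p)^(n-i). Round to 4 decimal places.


k = 2, n = 5, p = 0.8316
i=2: C(5,2)=10 * 0.8316^2 * 0.1684^3 = 0.033
i=3: C(5,3)=10 * 0.8316^3 * 0.1684^2 = 0.1631
i=4: C(5,4)=5 * 0.8316^4 * 0.1684^1 = 0.4027
i=5: C(5,5)=1 * 0.8316^5 * 0.1684^0 = 0.3977
R = sum of terms = 0.9965

0.9965


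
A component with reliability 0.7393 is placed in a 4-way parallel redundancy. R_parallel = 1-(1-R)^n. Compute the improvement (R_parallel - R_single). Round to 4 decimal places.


R_single = 0.7393, n = 4
1 - R_single = 0.2607
(1 - R_single)^n = 0.2607^4 = 0.0046
R_parallel = 1 - 0.0046 = 0.9954
Improvement = 0.9954 - 0.7393
Improvement = 0.2561

0.2561


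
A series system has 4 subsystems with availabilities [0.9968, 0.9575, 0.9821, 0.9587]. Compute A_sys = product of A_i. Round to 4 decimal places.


Subsystems: [0.9968, 0.9575, 0.9821, 0.9587]
After subsystem 1 (A=0.9968): product = 0.9968
After subsystem 2 (A=0.9575): product = 0.9544
After subsystem 3 (A=0.9821): product = 0.9374
After subsystem 4 (A=0.9587): product = 0.8986
A_sys = 0.8986

0.8986


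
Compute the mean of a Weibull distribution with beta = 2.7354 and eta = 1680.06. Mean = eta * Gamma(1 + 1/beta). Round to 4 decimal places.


beta = 2.7354, eta = 1680.06
1/beta = 0.3656
1 + 1/beta = 1.3656
Gamma(1.3656) = 0.8897
Mean = 1680.06 * 0.8897
Mean = 1494.7275

1494.7275


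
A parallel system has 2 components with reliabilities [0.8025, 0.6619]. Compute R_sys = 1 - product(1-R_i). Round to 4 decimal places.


Components: [0.8025, 0.6619]
(1 - 0.8025) = 0.1975, running product = 0.1975
(1 - 0.6619) = 0.3381, running product = 0.0668
Product of (1-R_i) = 0.0668
R_sys = 1 - 0.0668 = 0.9332

0.9332


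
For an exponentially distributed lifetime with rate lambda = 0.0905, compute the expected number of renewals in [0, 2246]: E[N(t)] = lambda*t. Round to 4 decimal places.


lambda = 0.0905
t = 2246
E[N(t)] = lambda * t
E[N(t)] = 0.0905 * 2246
E[N(t)] = 203.263

203.263


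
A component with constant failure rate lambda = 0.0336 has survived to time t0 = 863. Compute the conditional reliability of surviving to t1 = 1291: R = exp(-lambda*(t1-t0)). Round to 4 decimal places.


lambda = 0.0336
t0 = 863, t1 = 1291
t1 - t0 = 428
lambda * (t1-t0) = 0.0336 * 428 = 14.3808
R = exp(-14.3808)
R = 0.0

0.0


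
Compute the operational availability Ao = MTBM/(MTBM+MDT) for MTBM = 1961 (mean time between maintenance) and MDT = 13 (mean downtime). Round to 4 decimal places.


MTBM = 1961
MDT = 13
MTBM + MDT = 1974
Ao = 1961 / 1974
Ao = 0.9934

0.9934


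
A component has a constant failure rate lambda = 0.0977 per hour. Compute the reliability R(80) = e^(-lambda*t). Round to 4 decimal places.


lambda = 0.0977
t = 80
lambda * t = 7.816
R(t) = e^(-7.816)
R(t) = 0.0004

0.0004


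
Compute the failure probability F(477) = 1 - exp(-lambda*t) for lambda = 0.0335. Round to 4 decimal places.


lambda = 0.0335, t = 477
lambda * t = 15.9795
exp(-15.9795) = 0.0
F(t) = 1 - 0.0
F(t) = 1.0

1.0


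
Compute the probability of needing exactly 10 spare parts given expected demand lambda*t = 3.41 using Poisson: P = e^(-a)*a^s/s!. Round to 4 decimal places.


a = 3.41, s = 10
e^(-a) = e^(-3.41) = 0.033
a^s = 3.41^10 = 212590.4689
s! = 3628800
P = 0.033 * 212590.4689 / 3628800
P = 0.0019

0.0019


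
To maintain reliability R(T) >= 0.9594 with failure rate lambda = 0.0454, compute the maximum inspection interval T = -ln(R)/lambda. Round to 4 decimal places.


R_target = 0.9594
lambda = 0.0454
-ln(0.9594) = 0.0414
T = 0.0414 / 0.0454
T = 0.9129

0.9129


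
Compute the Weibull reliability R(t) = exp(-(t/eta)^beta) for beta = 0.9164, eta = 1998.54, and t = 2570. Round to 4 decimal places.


beta = 0.9164, eta = 1998.54, t = 2570
t/eta = 2570 / 1998.54 = 1.2859
(t/eta)^beta = 1.2859^0.9164 = 1.2592
R(t) = exp(-1.2592)
R(t) = 0.2839

0.2839
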